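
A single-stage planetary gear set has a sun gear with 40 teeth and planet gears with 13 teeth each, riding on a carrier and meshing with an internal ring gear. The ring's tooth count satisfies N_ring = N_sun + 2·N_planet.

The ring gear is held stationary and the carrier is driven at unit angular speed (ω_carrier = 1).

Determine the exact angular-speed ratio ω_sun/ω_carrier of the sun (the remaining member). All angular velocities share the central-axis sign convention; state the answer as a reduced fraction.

N_ring = 40 + 2·13 = 66
40(ω_s−ω_c) = −66(ω_r−ω_c),  ω_r=0, ω_c=1
ω_s = 1 − (66/40)(0−1) = 53/20
ω_s/ω_c = 53/20

53/20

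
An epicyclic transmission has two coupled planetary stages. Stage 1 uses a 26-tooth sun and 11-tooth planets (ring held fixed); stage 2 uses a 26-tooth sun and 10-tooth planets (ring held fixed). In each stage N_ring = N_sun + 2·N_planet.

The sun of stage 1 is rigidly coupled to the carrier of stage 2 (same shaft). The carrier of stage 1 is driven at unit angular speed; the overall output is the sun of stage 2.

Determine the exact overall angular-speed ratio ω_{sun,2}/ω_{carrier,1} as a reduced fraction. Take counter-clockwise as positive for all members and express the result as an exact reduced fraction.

1332/169

Stage 1: N_ring = 26 + 2·11 = 48
Stage 1: 26(ω_s−ω_c) = −48(ω_r−ω_c),  ω_r=0, ω_c=1
Stage 1: ω_s = 1 − (48/26)(0−1) = 37/13
  ⇒ ω_s¹/ω_c¹ = 37/13
Stage 2: N_ring = 26 + 2·10 = 46
Stage 2: 26(ω_s−ω_c) = −46(ω_r−ω_c),  ω_r=0, ω_c=1
Stage 2: ω_s = 1 − (46/26)(0−1) = 36/13
  ⇒ ω_s²/ω_c² = 36/13
Coupling ω_c² = ω_s¹ ⇒ overall = 37/13 × 36/13 = 1332/169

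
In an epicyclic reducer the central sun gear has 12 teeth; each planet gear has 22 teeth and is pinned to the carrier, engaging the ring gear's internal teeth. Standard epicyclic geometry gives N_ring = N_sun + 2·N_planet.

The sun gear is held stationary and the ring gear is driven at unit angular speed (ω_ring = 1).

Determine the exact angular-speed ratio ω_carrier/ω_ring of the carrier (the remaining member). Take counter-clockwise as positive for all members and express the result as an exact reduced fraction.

14/17

N_ring = 12 + 2·22 = 56
12(ω_s−ω_c) = −56(ω_r−ω_c),  ω_s=0, ω_r=1
12(0−ω_c) = −56(1−ω_c)  ⇒  68ω_c = 56  ⇒  ω_c = 14/17
ω_c/ω_r = 14/17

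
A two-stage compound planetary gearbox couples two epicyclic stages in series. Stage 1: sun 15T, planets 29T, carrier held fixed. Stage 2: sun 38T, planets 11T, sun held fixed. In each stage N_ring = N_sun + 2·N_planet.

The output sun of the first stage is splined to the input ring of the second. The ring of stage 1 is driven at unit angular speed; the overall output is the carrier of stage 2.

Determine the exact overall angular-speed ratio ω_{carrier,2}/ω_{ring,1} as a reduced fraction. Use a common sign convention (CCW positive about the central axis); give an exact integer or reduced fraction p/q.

-146/49

Stage 1: N_ring = 15 + 2·29 = 73
Stage 1: 15(ω_s−ω_c) = −73(ω_r−ω_c),  ω_c=0, ω_r=1
Stage 1: ω_s = 0 − (73/15)(1−0) = -73/15
  ⇒ ω_s¹/ω_r¹ = -73/15
Stage 2: N_ring = 38 + 2·11 = 60
Stage 2: 38(ω_s−ω_c) = −60(ω_r−ω_c),  ω_s=0, ω_r=1
Stage 2: 38(0−ω_c) = −60(1−ω_c)  ⇒  98ω_c = 60  ⇒  ω_c = 30/49
  ⇒ ω_c²/ω_r² = 30/49
Coupling ω_r² = ω_s¹ ⇒ overall = -73/15 × 30/49 = -146/49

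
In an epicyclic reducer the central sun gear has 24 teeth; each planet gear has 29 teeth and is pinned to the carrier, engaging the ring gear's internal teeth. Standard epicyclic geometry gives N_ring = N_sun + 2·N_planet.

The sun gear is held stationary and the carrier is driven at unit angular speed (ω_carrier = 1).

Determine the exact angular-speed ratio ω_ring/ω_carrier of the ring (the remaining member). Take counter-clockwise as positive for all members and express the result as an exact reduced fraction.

N_ring = 24 + 2·29 = 82
24(ω_s−ω_c) = −82(ω_r−ω_c),  ω_s=0, ω_c=1
ω_r = 1 − (24/82)(0−1) = 53/41
ω_r/ω_c = 53/41

53/41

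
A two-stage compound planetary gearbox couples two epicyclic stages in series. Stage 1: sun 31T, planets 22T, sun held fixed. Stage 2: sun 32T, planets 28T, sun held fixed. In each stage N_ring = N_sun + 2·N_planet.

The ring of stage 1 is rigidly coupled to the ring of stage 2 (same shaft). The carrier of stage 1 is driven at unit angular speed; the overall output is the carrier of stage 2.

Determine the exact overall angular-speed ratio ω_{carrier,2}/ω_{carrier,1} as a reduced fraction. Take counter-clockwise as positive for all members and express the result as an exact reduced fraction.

1166/1125

Stage 1: N_ring = 31 + 2·22 = 75
Stage 1: 31(ω_s−ω_c) = −75(ω_r−ω_c),  ω_s=0, ω_c=1
Stage 1: ω_r = 1 − (31/75)(0−1) = 106/75
  ⇒ ω_r¹/ω_c¹ = 106/75
Stage 2: N_ring = 32 + 2·28 = 88
Stage 2: 32(ω_s−ω_c) = −88(ω_r−ω_c),  ω_s=0, ω_r=1
Stage 2: 32(0−ω_c) = −88(1−ω_c)  ⇒  120ω_c = 88  ⇒  ω_c = 11/15
  ⇒ ω_c²/ω_r² = 11/15
Coupling ω_r² = ω_r¹ ⇒ overall = 106/75 × 11/15 = 1166/1125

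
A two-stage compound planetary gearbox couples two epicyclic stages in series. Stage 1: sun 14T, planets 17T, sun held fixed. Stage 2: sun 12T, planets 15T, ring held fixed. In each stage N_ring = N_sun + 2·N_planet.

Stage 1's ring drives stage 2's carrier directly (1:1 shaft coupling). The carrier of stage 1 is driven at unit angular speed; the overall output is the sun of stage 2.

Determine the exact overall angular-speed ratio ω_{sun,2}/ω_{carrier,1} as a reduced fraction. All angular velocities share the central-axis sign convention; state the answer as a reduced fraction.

93/16

Stage 1: N_ring = 14 + 2·17 = 48
Stage 1: 14(ω_s−ω_c) = −48(ω_r−ω_c),  ω_s=0, ω_c=1
Stage 1: ω_r = 1 − (14/48)(0−1) = 31/24
  ⇒ ω_r¹/ω_c¹ = 31/24
Stage 2: N_ring = 12 + 2·15 = 42
Stage 2: 12(ω_s−ω_c) = −42(ω_r−ω_c),  ω_r=0, ω_c=1
Stage 2: ω_s = 1 − (42/12)(0−1) = 9/2
  ⇒ ω_s²/ω_c² = 9/2
Coupling ω_c² = ω_r¹ ⇒ overall = 31/24 × 9/2 = 93/16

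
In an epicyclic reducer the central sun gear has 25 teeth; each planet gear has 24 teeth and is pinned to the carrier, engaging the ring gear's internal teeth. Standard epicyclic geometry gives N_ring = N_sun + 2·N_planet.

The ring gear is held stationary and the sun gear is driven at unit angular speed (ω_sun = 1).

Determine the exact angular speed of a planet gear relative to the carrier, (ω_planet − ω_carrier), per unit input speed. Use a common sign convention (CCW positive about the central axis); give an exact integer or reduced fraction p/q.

N_ring = 25 + 2·24 = 73
25(ω_s−ω_c) = −73(ω_r−ω_c),  ω_r=0, ω_s=1
25(1−ω_c) = −73(0−ω_c)  ⇒  98ω_c = 25  ⇒  ω_c = 25/98
sun–planet: 25·(1−25/98) = −24·(ω_p−ω_c)  ⇒  ω_p−ω_c = −(25/24)·(73/98) = -1825/2352

-1825/2352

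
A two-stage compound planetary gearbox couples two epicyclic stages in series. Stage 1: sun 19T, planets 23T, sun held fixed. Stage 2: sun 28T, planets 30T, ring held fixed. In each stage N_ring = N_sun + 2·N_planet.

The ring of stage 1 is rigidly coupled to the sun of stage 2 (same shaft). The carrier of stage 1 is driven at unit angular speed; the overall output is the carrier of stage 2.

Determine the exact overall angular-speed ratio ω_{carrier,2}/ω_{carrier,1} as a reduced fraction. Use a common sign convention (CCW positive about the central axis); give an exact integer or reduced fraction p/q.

588/1885

Stage 1: N_ring = 19 + 2·23 = 65
Stage 1: 19(ω_s−ω_c) = −65(ω_r−ω_c),  ω_s=0, ω_c=1
Stage 1: ω_r = 1 − (19/65)(0−1) = 84/65
  ⇒ ω_r¹/ω_c¹ = 84/65
Stage 2: N_ring = 28 + 2·30 = 88
Stage 2: 28(ω_s−ω_c) = −88(ω_r−ω_c),  ω_r=0, ω_s=1
Stage 2: 28(1−ω_c) = −88(0−ω_c)  ⇒  116ω_c = 28  ⇒  ω_c = 7/29
  ⇒ ω_c²/ω_s² = 7/29
Coupling ω_s² = ω_r¹ ⇒ overall = 84/65 × 7/29 = 588/1885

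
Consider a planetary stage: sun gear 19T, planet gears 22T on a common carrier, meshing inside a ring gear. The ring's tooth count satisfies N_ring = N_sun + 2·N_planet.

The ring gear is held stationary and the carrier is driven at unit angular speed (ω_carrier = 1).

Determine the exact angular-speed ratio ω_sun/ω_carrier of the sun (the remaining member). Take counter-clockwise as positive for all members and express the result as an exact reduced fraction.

82/19

N_ring = 19 + 2·22 = 63
19(ω_s−ω_c) = −63(ω_r−ω_c),  ω_r=0, ω_c=1
ω_s = 1 − (63/19)(0−1) = 82/19
ω_s/ω_c = 82/19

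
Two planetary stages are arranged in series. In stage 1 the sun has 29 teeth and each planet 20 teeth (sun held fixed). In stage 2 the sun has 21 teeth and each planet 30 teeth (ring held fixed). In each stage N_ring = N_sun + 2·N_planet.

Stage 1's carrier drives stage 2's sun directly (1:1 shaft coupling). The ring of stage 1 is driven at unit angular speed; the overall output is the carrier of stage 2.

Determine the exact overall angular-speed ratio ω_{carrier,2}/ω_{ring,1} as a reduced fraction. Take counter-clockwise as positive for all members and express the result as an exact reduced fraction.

69/476

Stage 1: N_ring = 29 + 2·20 = 69
Stage 1: 29(ω_s−ω_c) = −69(ω_r−ω_c),  ω_s=0, ω_r=1
Stage 1: 29(0−ω_c) = −69(1−ω_c)  ⇒  98ω_c = 69  ⇒  ω_c = 69/98
  ⇒ ω_c¹/ω_r¹ = 69/98
Stage 2: N_ring = 21 + 2·30 = 81
Stage 2: 21(ω_s−ω_c) = −81(ω_r−ω_c),  ω_r=0, ω_s=1
Stage 2: 21(1−ω_c) = −81(0−ω_c)  ⇒  102ω_c = 21  ⇒  ω_c = 7/34
  ⇒ ω_c²/ω_s² = 7/34
Coupling ω_s² = ω_c¹ ⇒ overall = 69/98 × 7/34 = 69/476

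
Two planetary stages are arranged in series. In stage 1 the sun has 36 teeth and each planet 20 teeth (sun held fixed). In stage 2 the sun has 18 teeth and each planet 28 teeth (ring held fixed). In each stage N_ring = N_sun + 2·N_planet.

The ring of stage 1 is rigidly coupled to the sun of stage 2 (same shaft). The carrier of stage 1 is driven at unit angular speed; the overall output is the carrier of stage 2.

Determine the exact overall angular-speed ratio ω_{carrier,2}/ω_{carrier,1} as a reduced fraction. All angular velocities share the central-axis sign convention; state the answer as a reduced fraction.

126/437

Stage 1: N_ring = 36 + 2·20 = 76
Stage 1: 36(ω_s−ω_c) = −76(ω_r−ω_c),  ω_s=0, ω_c=1
Stage 1: ω_r = 1 − (36/76)(0−1) = 28/19
  ⇒ ω_r¹/ω_c¹ = 28/19
Stage 2: N_ring = 18 + 2·28 = 74
Stage 2: 18(ω_s−ω_c) = −74(ω_r−ω_c),  ω_r=0, ω_s=1
Stage 2: 18(1−ω_c) = −74(0−ω_c)  ⇒  92ω_c = 18  ⇒  ω_c = 9/46
  ⇒ ω_c²/ω_s² = 9/46
Coupling ω_s² = ω_r¹ ⇒ overall = 28/19 × 9/46 = 126/437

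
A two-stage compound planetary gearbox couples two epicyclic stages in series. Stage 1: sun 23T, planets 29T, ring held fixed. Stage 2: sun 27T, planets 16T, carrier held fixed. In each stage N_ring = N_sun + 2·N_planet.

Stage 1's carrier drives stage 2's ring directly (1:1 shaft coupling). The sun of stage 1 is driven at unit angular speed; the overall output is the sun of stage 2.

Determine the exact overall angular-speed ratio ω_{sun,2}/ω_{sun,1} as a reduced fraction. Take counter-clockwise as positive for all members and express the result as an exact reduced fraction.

-1357/2808

Stage 1: N_ring = 23 + 2·29 = 81
Stage 1: 23(ω_s−ω_c) = −81(ω_r−ω_c),  ω_r=0, ω_s=1
Stage 1: 23(1−ω_c) = −81(0−ω_c)  ⇒  104ω_c = 23  ⇒  ω_c = 23/104
  ⇒ ω_c¹/ω_s¹ = 23/104
Stage 2: N_ring = 27 + 2·16 = 59
Stage 2: 27(ω_s−ω_c) = −59(ω_r−ω_c),  ω_c=0, ω_r=1
Stage 2: ω_s = 0 − (59/27)(1−0) = -59/27
  ⇒ ω_s²/ω_r² = -59/27
Coupling ω_r² = ω_c¹ ⇒ overall = 23/104 × -59/27 = -1357/2808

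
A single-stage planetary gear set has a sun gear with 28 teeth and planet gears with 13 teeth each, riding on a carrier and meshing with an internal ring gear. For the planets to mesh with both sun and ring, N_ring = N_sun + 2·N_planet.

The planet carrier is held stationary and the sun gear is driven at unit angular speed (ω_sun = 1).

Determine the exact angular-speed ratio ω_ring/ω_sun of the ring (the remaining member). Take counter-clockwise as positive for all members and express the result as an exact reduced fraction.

-14/27

N_ring = 28 + 2·13 = 54
28(ω_s−ω_c) = −54(ω_r−ω_c),  ω_c=0, ω_s=1
ω_r = 0 − (28/54)(1−0) = -14/27
ω_r/ω_s = -14/27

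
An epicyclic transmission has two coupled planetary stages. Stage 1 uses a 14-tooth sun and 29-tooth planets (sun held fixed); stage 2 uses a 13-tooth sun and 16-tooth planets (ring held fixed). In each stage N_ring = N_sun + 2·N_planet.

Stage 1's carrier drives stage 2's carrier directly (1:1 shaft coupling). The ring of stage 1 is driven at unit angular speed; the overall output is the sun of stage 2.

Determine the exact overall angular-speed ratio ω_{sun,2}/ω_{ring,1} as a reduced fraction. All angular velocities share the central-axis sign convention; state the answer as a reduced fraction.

Stage 1: N_ring = 14 + 2·29 = 72
Stage 1: 14(ω_s−ω_c) = −72(ω_r−ω_c),  ω_s=0, ω_r=1
Stage 1: 14(0−ω_c) = −72(1−ω_c)  ⇒  86ω_c = 72  ⇒  ω_c = 36/43
  ⇒ ω_c¹/ω_r¹ = 36/43
Stage 2: N_ring = 13 + 2·16 = 45
Stage 2: 13(ω_s−ω_c) = −45(ω_r−ω_c),  ω_r=0, ω_c=1
Stage 2: ω_s = 1 − (45/13)(0−1) = 58/13
  ⇒ ω_s²/ω_c² = 58/13
Coupling ω_c² = ω_c¹ ⇒ overall = 36/43 × 58/13 = 2088/559

2088/559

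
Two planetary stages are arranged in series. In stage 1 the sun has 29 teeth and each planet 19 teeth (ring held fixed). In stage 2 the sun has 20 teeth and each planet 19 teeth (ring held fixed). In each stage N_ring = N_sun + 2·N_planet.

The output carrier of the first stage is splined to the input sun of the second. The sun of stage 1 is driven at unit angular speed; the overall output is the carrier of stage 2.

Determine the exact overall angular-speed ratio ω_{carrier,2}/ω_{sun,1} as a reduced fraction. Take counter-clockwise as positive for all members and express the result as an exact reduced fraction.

145/1872

Stage 1: N_ring = 29 + 2·19 = 67
Stage 1: 29(ω_s−ω_c) = −67(ω_r−ω_c),  ω_r=0, ω_s=1
Stage 1: 29(1−ω_c) = −67(0−ω_c)  ⇒  96ω_c = 29  ⇒  ω_c = 29/96
  ⇒ ω_c¹/ω_s¹ = 29/96
Stage 2: N_ring = 20 + 2·19 = 58
Stage 2: 20(ω_s−ω_c) = −58(ω_r−ω_c),  ω_r=0, ω_s=1
Stage 2: 20(1−ω_c) = −58(0−ω_c)  ⇒  78ω_c = 20  ⇒  ω_c = 10/39
  ⇒ ω_c²/ω_s² = 10/39
Coupling ω_s² = ω_c¹ ⇒ overall = 29/96 × 10/39 = 145/1872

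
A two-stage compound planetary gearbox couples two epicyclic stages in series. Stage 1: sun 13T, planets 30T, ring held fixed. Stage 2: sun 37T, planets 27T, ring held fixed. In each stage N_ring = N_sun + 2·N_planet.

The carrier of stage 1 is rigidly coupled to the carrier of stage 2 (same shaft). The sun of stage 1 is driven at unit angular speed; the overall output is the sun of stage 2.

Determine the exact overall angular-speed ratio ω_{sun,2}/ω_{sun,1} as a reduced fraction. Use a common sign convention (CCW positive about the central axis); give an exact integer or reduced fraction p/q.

832/1591

Stage 1: N_ring = 13 + 2·30 = 73
Stage 1: 13(ω_s−ω_c) = −73(ω_r−ω_c),  ω_r=0, ω_s=1
Stage 1: 13(1−ω_c) = −73(0−ω_c)  ⇒  86ω_c = 13  ⇒  ω_c = 13/86
  ⇒ ω_c¹/ω_s¹ = 13/86
Stage 2: N_ring = 37 + 2·27 = 91
Stage 2: 37(ω_s−ω_c) = −91(ω_r−ω_c),  ω_r=0, ω_c=1
Stage 2: ω_s = 1 − (91/37)(0−1) = 128/37
  ⇒ ω_s²/ω_c² = 128/37
Coupling ω_c² = ω_c¹ ⇒ overall = 13/86 × 128/37 = 832/1591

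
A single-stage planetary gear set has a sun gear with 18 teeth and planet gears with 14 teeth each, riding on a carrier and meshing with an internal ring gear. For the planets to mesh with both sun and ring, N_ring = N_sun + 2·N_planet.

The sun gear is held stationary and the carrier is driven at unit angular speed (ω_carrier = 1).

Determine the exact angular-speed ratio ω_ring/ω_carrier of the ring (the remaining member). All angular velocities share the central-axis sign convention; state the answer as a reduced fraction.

N_ring = 18 + 2·14 = 46
18(ω_s−ω_c) = −46(ω_r−ω_c),  ω_s=0, ω_c=1
ω_r = 1 − (18/46)(0−1) = 32/23
ω_r/ω_c = 32/23

32/23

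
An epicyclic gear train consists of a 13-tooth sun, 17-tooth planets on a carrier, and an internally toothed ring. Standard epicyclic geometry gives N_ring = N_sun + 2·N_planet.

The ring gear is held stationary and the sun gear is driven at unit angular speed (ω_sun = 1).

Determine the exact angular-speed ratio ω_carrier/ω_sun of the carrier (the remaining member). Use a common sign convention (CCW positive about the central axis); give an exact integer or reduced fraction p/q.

13/60

N_ring = 13 + 2·17 = 47
13(ω_s−ω_c) = −47(ω_r−ω_c),  ω_r=0, ω_s=1
13(1−ω_c) = −47(0−ω_c)  ⇒  60ω_c = 13  ⇒  ω_c = 13/60
ω_c/ω_s = 13/60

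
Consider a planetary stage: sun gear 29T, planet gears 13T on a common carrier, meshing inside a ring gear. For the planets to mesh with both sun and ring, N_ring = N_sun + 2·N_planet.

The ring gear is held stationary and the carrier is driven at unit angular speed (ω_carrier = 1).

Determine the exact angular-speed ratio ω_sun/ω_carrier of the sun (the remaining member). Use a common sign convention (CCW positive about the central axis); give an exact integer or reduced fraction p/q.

N_ring = 29 + 2·13 = 55
29(ω_s−ω_c) = −55(ω_r−ω_c),  ω_r=0, ω_c=1
ω_s = 1 − (55/29)(0−1) = 84/29
ω_s/ω_c = 84/29

84/29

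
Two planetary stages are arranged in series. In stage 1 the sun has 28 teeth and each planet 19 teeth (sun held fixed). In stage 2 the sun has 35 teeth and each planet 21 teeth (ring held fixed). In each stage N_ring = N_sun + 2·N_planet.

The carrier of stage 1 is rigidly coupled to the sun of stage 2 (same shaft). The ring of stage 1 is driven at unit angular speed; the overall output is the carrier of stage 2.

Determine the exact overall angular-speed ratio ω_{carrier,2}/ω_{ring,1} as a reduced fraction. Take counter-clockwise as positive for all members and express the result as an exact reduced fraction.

165/752

Stage 1: N_ring = 28 + 2·19 = 66
Stage 1: 28(ω_s−ω_c) = −66(ω_r−ω_c),  ω_s=0, ω_r=1
Stage 1: 28(0−ω_c) = −66(1−ω_c)  ⇒  94ω_c = 66  ⇒  ω_c = 33/47
  ⇒ ω_c¹/ω_r¹ = 33/47
Stage 2: N_ring = 35 + 2·21 = 77
Stage 2: 35(ω_s−ω_c) = −77(ω_r−ω_c),  ω_r=0, ω_s=1
Stage 2: 35(1−ω_c) = −77(0−ω_c)  ⇒  112ω_c = 35  ⇒  ω_c = 5/16
  ⇒ ω_c²/ω_s² = 5/16
Coupling ω_s² = ω_c¹ ⇒ overall = 33/47 × 5/16 = 165/752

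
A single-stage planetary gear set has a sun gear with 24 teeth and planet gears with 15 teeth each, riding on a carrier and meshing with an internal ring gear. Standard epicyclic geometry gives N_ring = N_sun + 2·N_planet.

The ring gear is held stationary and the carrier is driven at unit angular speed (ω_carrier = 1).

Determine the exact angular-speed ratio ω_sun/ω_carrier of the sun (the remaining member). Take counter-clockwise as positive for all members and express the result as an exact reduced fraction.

N_ring = 24 + 2·15 = 54
24(ω_s−ω_c) = −54(ω_r−ω_c),  ω_r=0, ω_c=1
ω_s = 1 − (54/24)(0−1) = 13/4
ω_s/ω_c = 13/4

13/4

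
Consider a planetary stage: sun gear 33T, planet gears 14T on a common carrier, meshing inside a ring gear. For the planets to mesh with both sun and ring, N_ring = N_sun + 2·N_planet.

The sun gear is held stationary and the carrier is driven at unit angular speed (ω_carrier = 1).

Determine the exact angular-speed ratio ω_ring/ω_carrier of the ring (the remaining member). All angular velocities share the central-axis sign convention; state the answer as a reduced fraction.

N_ring = 33 + 2·14 = 61
33(ω_s−ω_c) = −61(ω_r−ω_c),  ω_s=0, ω_c=1
ω_r = 1 − (33/61)(0−1) = 94/61
ω_r/ω_c = 94/61

94/61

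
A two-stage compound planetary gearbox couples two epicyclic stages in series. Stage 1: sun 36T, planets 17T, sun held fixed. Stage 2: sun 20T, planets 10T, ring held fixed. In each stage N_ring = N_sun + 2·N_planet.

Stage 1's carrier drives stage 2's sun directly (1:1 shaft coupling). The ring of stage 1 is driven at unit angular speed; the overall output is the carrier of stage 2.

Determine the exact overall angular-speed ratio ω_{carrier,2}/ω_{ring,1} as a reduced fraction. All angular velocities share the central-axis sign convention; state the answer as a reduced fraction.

Stage 1: N_ring = 36 + 2·17 = 70
Stage 1: 36(ω_s−ω_c) = −70(ω_r−ω_c),  ω_s=0, ω_r=1
Stage 1: 36(0−ω_c) = −70(1−ω_c)  ⇒  106ω_c = 70  ⇒  ω_c = 35/53
  ⇒ ω_c¹/ω_r¹ = 35/53
Stage 2: N_ring = 20 + 2·10 = 40
Stage 2: 20(ω_s−ω_c) = −40(ω_r−ω_c),  ω_r=0, ω_s=1
Stage 2: 20(1−ω_c) = −40(0−ω_c)  ⇒  60ω_c = 20  ⇒  ω_c = 1/3
  ⇒ ω_c²/ω_s² = 1/3
Coupling ω_s² = ω_c¹ ⇒ overall = 35/53 × 1/3 = 35/159

35/159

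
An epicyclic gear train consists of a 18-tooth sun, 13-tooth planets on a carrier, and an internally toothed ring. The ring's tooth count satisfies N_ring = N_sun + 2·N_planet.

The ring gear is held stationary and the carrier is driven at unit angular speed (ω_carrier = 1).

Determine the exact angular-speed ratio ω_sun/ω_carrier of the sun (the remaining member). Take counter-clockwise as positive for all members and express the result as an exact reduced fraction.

N_ring = 18 + 2·13 = 44
18(ω_s−ω_c) = −44(ω_r−ω_c),  ω_r=0, ω_c=1
ω_s = 1 − (44/18)(0−1) = 31/9
ω_s/ω_c = 31/9

31/9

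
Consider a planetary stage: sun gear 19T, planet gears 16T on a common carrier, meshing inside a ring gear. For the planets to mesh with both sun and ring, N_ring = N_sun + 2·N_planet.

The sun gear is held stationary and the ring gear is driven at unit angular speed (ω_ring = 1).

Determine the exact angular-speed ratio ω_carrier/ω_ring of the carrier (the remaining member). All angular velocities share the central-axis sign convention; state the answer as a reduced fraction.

51/70

N_ring = 19 + 2·16 = 51
19(ω_s−ω_c) = −51(ω_r−ω_c),  ω_s=0, ω_r=1
19(0−ω_c) = −51(1−ω_c)  ⇒  70ω_c = 51  ⇒  ω_c = 51/70
ω_c/ω_r = 51/70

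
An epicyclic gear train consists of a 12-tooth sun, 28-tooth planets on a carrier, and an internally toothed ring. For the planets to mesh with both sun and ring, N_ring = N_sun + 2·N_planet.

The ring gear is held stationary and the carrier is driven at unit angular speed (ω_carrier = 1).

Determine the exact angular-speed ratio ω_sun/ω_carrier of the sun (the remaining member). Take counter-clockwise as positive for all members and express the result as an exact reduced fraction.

20/3

N_ring = 12 + 2·28 = 68
12(ω_s−ω_c) = −68(ω_r−ω_c),  ω_r=0, ω_c=1
ω_s = 1 − (68/12)(0−1) = 20/3
ω_s/ω_c = 20/3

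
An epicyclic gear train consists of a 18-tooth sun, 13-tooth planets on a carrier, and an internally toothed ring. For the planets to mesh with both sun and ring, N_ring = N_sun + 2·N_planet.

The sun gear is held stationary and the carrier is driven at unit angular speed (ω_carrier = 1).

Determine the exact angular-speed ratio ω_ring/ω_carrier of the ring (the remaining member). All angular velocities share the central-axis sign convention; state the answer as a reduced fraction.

31/22

N_ring = 18 + 2·13 = 44
18(ω_s−ω_c) = −44(ω_r−ω_c),  ω_s=0, ω_c=1
ω_r = 1 − (18/44)(0−1) = 31/22
ω_r/ω_c = 31/22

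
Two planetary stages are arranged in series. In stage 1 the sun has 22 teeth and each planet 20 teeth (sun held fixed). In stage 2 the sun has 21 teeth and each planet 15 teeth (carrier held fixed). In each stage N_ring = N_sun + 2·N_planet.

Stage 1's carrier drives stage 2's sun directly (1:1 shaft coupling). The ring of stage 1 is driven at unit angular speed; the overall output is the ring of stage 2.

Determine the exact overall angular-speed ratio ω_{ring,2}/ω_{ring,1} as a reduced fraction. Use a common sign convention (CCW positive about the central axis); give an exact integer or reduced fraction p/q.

-31/102

Stage 1: N_ring = 22 + 2·20 = 62
Stage 1: 22(ω_s−ω_c) = −62(ω_r−ω_c),  ω_s=0, ω_r=1
Stage 1: 22(0−ω_c) = −62(1−ω_c)  ⇒  84ω_c = 62  ⇒  ω_c = 31/42
  ⇒ ω_c¹/ω_r¹ = 31/42
Stage 2: N_ring = 21 + 2·15 = 51
Stage 2: 21(ω_s−ω_c) = −51(ω_r−ω_c),  ω_c=0, ω_s=1
Stage 2: ω_r = 0 − (21/51)(1−0) = -7/17
  ⇒ ω_r²/ω_s² = -7/17
Coupling ω_s² = ω_c¹ ⇒ overall = 31/42 × -7/17 = -31/102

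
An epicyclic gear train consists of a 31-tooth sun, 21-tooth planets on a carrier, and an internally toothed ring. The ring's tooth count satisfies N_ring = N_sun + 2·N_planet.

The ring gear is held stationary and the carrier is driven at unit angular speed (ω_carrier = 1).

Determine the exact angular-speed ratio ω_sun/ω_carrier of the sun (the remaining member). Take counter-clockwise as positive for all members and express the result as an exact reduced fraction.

N_ring = 31 + 2·21 = 73
31(ω_s−ω_c) = −73(ω_r−ω_c),  ω_r=0, ω_c=1
ω_s = 1 − (73/31)(0−1) = 104/31
ω_s/ω_c = 104/31

104/31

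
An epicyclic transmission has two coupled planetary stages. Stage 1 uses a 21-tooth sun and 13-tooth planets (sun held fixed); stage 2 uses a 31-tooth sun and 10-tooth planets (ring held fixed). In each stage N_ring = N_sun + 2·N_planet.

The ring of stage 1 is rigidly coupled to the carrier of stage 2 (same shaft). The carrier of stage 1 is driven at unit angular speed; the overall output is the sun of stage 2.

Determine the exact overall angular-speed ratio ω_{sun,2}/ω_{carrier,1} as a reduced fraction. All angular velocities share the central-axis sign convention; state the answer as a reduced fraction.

5576/1457

Stage 1: N_ring = 21 + 2·13 = 47
Stage 1: 21(ω_s−ω_c) = −47(ω_r−ω_c),  ω_s=0, ω_c=1
Stage 1: ω_r = 1 − (21/47)(0−1) = 68/47
  ⇒ ω_r¹/ω_c¹ = 68/47
Stage 2: N_ring = 31 + 2·10 = 51
Stage 2: 31(ω_s−ω_c) = −51(ω_r−ω_c),  ω_r=0, ω_c=1
Stage 2: ω_s = 1 − (51/31)(0−1) = 82/31
  ⇒ ω_s²/ω_c² = 82/31
Coupling ω_c² = ω_r¹ ⇒ overall = 68/47 × 82/31 = 5576/1457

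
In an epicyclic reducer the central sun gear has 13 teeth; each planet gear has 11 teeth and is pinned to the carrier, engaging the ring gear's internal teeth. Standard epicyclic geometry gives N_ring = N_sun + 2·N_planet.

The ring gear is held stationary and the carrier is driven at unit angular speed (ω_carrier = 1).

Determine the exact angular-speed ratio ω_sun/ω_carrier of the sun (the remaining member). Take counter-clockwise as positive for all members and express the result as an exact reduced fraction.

48/13

N_ring = 13 + 2·11 = 35
13(ω_s−ω_c) = −35(ω_r−ω_c),  ω_r=0, ω_c=1
ω_s = 1 − (35/13)(0−1) = 48/13
ω_s/ω_c = 48/13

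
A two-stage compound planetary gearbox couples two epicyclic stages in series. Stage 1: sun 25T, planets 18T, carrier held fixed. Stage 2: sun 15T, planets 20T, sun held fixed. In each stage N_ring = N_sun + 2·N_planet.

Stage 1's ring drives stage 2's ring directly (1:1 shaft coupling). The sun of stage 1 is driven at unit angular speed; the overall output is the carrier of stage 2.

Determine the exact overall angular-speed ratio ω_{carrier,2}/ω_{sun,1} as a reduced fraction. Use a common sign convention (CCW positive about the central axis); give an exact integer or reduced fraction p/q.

-275/854

Stage 1: N_ring = 25 + 2·18 = 61
Stage 1: 25(ω_s−ω_c) = −61(ω_r−ω_c),  ω_c=0, ω_s=1
Stage 1: ω_r = 0 − (25/61)(1−0) = -25/61
  ⇒ ω_r¹/ω_s¹ = -25/61
Stage 2: N_ring = 15 + 2·20 = 55
Stage 2: 15(ω_s−ω_c) = −55(ω_r−ω_c),  ω_s=0, ω_r=1
Stage 2: 15(0−ω_c) = −55(1−ω_c)  ⇒  70ω_c = 55  ⇒  ω_c = 11/14
  ⇒ ω_c²/ω_r² = 11/14
Coupling ω_r² = ω_r¹ ⇒ overall = -25/61 × 11/14 = -275/854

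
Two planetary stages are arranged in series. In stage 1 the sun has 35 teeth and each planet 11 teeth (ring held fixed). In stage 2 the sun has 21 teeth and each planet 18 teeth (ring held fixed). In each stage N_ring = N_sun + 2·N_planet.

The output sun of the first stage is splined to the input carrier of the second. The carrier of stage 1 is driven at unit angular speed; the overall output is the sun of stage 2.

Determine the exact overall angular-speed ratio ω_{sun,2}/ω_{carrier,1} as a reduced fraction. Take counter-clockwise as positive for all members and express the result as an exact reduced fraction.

Stage 1: N_ring = 35 + 2·11 = 57
Stage 1: 35(ω_s−ω_c) = −57(ω_r−ω_c),  ω_r=0, ω_c=1
Stage 1: ω_s = 1 − (57/35)(0−1) = 92/35
  ⇒ ω_s¹/ω_c¹ = 92/35
Stage 2: N_ring = 21 + 2·18 = 57
Stage 2: 21(ω_s−ω_c) = −57(ω_r−ω_c),  ω_r=0, ω_c=1
Stage 2: ω_s = 1 − (57/21)(0−1) = 26/7
  ⇒ ω_s²/ω_c² = 26/7
Coupling ω_c² = ω_s¹ ⇒ overall = 92/35 × 26/7 = 2392/245

2392/245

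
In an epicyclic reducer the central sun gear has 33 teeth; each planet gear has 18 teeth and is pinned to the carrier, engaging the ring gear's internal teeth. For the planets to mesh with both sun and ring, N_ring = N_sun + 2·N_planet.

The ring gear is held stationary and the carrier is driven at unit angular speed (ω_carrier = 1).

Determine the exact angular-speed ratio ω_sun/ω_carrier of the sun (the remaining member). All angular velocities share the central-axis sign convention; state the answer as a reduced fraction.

34/11

N_ring = 33 + 2·18 = 69
33(ω_s−ω_c) = −69(ω_r−ω_c),  ω_r=0, ω_c=1
ω_s = 1 − (69/33)(0−1) = 34/11
ω_s/ω_c = 34/11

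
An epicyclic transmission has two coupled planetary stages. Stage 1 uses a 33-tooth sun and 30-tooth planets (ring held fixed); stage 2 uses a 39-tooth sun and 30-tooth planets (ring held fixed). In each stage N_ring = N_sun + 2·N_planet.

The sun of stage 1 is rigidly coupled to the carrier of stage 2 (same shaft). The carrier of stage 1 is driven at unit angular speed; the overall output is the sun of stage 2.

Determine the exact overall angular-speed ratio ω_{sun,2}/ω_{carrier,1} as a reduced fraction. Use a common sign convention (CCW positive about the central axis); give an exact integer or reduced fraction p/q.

Stage 1: N_ring = 33 + 2·30 = 93
Stage 1: 33(ω_s−ω_c) = −93(ω_r−ω_c),  ω_r=0, ω_c=1
Stage 1: ω_s = 1 − (93/33)(0−1) = 42/11
  ⇒ ω_s¹/ω_c¹ = 42/11
Stage 2: N_ring = 39 + 2·30 = 99
Stage 2: 39(ω_s−ω_c) = −99(ω_r−ω_c),  ω_r=0, ω_c=1
Stage 2: ω_s = 1 − (99/39)(0−1) = 46/13
  ⇒ ω_s²/ω_c² = 46/13
Coupling ω_c² = ω_s¹ ⇒ overall = 42/11 × 46/13 = 1932/143

1932/143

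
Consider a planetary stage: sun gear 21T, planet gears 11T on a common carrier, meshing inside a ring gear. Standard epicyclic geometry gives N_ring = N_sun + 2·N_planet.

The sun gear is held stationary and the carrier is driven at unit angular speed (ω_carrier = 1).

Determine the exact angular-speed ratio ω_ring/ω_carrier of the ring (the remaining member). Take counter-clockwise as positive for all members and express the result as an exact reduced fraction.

64/43

N_ring = 21 + 2·11 = 43
21(ω_s−ω_c) = −43(ω_r−ω_c),  ω_s=0, ω_c=1
ω_r = 1 − (21/43)(0−1) = 64/43
ω_r/ω_c = 64/43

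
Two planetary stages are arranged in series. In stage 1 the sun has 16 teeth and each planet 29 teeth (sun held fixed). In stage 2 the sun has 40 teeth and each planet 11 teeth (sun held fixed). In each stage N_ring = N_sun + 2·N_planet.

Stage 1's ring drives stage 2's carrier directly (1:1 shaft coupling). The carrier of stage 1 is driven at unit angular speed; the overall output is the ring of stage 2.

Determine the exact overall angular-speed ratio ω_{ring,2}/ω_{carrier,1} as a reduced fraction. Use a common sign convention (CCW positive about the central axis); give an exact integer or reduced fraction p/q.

2295/1147

Stage 1: N_ring = 16 + 2·29 = 74
Stage 1: 16(ω_s−ω_c) = −74(ω_r−ω_c),  ω_s=0, ω_c=1
Stage 1: ω_r = 1 − (16/74)(0−1) = 45/37
  ⇒ ω_r¹/ω_c¹ = 45/37
Stage 2: N_ring = 40 + 2·11 = 62
Stage 2: 40(ω_s−ω_c) = −62(ω_r−ω_c),  ω_s=0, ω_c=1
Stage 2: ω_r = 1 − (40/62)(0−1) = 51/31
  ⇒ ω_r²/ω_c² = 51/31
Coupling ω_c² = ω_r¹ ⇒ overall = 45/37 × 51/31 = 2295/1147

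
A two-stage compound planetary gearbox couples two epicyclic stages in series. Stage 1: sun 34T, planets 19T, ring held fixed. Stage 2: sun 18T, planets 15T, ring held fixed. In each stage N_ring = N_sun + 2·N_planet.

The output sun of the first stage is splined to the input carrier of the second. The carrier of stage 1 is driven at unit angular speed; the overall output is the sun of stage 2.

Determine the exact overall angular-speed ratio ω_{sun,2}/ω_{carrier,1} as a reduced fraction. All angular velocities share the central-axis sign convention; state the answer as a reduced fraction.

Stage 1: N_ring = 34 + 2·19 = 72
Stage 1: 34(ω_s−ω_c) = −72(ω_r−ω_c),  ω_r=0, ω_c=1
Stage 1: ω_s = 1 − (72/34)(0−1) = 53/17
  ⇒ ω_s¹/ω_c¹ = 53/17
Stage 2: N_ring = 18 + 2·15 = 48
Stage 2: 18(ω_s−ω_c) = −48(ω_r−ω_c),  ω_r=0, ω_c=1
Stage 2: ω_s = 1 − (48/18)(0−1) = 11/3
  ⇒ ω_s²/ω_c² = 11/3
Coupling ω_c² = ω_s¹ ⇒ overall = 53/17 × 11/3 = 583/51

583/51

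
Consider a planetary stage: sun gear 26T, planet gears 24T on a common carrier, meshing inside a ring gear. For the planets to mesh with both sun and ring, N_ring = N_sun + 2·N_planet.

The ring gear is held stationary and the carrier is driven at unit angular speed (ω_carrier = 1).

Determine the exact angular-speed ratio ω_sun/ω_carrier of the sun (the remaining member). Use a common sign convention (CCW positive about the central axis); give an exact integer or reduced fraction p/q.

N_ring = 26 + 2·24 = 74
26(ω_s−ω_c) = −74(ω_r−ω_c),  ω_r=0, ω_c=1
ω_s = 1 − (74/26)(0−1) = 50/13
ω_s/ω_c = 50/13

50/13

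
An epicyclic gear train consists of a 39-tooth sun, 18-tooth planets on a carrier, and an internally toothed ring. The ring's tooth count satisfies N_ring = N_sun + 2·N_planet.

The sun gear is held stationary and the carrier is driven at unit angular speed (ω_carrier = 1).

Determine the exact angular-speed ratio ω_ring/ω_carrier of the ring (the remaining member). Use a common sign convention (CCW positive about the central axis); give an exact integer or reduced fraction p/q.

38/25

N_ring = 39 + 2·18 = 75
39(ω_s−ω_c) = −75(ω_r−ω_c),  ω_s=0, ω_c=1
ω_r = 1 − (39/75)(0−1) = 38/25
ω_r/ω_c = 38/25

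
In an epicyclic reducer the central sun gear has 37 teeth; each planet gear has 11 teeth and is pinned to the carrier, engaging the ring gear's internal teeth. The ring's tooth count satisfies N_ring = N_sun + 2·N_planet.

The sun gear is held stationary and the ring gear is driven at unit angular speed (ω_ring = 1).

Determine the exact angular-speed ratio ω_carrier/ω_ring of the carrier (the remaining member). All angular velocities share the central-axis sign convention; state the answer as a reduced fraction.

N_ring = 37 + 2·11 = 59
37(ω_s−ω_c) = −59(ω_r−ω_c),  ω_s=0, ω_r=1
37(0−ω_c) = −59(1−ω_c)  ⇒  96ω_c = 59  ⇒  ω_c = 59/96
ω_c/ω_r = 59/96

59/96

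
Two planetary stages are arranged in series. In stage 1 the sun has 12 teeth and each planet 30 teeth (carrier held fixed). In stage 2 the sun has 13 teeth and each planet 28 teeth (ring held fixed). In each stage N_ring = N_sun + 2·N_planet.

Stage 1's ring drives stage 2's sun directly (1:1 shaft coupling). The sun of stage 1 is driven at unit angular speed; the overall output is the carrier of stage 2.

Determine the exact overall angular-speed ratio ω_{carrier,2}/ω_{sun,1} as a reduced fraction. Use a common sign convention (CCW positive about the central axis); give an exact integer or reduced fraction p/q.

Stage 1: N_ring = 12 + 2·30 = 72
Stage 1: 12(ω_s−ω_c) = −72(ω_r−ω_c),  ω_c=0, ω_s=1
Stage 1: ω_r = 0 − (12/72)(1−0) = -1/6
  ⇒ ω_r¹/ω_s¹ = -1/6
Stage 2: N_ring = 13 + 2·28 = 69
Stage 2: 13(ω_s−ω_c) = −69(ω_r−ω_c),  ω_r=0, ω_s=1
Stage 2: 13(1−ω_c) = −69(0−ω_c)  ⇒  82ω_c = 13  ⇒  ω_c = 13/82
  ⇒ ω_c²/ω_s² = 13/82
Coupling ω_s² = ω_r¹ ⇒ overall = -1/6 × 13/82 = -13/492

-13/492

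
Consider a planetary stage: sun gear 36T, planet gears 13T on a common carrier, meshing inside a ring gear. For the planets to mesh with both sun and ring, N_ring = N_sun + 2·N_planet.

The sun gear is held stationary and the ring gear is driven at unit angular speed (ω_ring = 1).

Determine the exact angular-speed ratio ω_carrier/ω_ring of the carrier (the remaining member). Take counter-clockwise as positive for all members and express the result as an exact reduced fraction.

31/49

N_ring = 36 + 2·13 = 62
36(ω_s−ω_c) = −62(ω_r−ω_c),  ω_s=0, ω_r=1
36(0−ω_c) = −62(1−ω_c)  ⇒  98ω_c = 62  ⇒  ω_c = 31/49
ω_c/ω_r = 31/49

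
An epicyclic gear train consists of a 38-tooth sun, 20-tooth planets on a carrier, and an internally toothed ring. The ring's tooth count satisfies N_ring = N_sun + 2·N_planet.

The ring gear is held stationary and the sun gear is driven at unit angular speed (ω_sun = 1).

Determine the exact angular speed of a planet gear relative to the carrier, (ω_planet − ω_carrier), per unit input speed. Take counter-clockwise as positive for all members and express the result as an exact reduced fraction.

N_ring = 38 + 2·20 = 78
38(ω_s−ω_c) = −78(ω_r−ω_c),  ω_r=0, ω_s=1
38(1−ω_c) = −78(0−ω_c)  ⇒  116ω_c = 38  ⇒  ω_c = 19/58
sun–planet: 38·(1−19/58) = −20·(ω_p−ω_c)  ⇒  ω_p−ω_c = −(38/20)·(39/58) = -741/580

-741/580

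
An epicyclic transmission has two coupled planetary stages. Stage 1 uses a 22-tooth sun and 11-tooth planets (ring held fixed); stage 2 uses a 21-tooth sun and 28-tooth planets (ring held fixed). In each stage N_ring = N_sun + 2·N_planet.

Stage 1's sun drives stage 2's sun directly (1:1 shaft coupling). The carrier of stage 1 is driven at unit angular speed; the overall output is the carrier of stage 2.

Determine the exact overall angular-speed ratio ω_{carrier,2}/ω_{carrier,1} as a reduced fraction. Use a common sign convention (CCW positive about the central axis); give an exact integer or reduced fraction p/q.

Stage 1: N_ring = 22 + 2·11 = 44
Stage 1: 22(ω_s−ω_c) = −44(ω_r−ω_c),  ω_r=0, ω_c=1
Stage 1: ω_s = 1 − (44/22)(0−1) = 3
  ⇒ ω_s¹/ω_c¹ = 3
Stage 2: N_ring = 21 + 2·28 = 77
Stage 2: 21(ω_s−ω_c) = −77(ω_r−ω_c),  ω_r=0, ω_s=1
Stage 2: 21(1−ω_c) = −77(0−ω_c)  ⇒  98ω_c = 21  ⇒  ω_c = 3/14
  ⇒ ω_c²/ω_s² = 3/14
Coupling ω_s² = ω_s¹ ⇒ overall = 3 × 3/14 = 9/14

9/14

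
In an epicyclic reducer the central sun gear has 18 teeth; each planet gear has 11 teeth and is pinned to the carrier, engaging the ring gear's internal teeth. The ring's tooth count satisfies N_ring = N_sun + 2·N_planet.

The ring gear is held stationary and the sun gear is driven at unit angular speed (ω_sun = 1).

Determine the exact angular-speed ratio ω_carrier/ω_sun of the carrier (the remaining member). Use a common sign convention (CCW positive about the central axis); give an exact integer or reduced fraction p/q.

N_ring = 18 + 2·11 = 40
18(ω_s−ω_c) = −40(ω_r−ω_c),  ω_r=0, ω_s=1
18(1−ω_c) = −40(0−ω_c)  ⇒  58ω_c = 18  ⇒  ω_c = 9/29
ω_c/ω_s = 9/29

9/29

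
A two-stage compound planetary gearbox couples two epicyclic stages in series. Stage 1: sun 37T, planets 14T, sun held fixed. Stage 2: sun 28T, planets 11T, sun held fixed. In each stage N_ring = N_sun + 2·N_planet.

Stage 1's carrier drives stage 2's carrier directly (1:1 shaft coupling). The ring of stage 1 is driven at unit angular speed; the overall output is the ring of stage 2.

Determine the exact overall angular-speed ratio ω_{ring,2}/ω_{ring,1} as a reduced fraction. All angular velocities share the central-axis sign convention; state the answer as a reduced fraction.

169/170

Stage 1: N_ring = 37 + 2·14 = 65
Stage 1: 37(ω_s−ω_c) = −65(ω_r−ω_c),  ω_s=0, ω_r=1
Stage 1: 37(0−ω_c) = −65(1−ω_c)  ⇒  102ω_c = 65  ⇒  ω_c = 65/102
  ⇒ ω_c¹/ω_r¹ = 65/102
Stage 2: N_ring = 28 + 2·11 = 50
Stage 2: 28(ω_s−ω_c) = −50(ω_r−ω_c),  ω_s=0, ω_c=1
Stage 2: ω_r = 1 − (28/50)(0−1) = 39/25
  ⇒ ω_r²/ω_c² = 39/25
Coupling ω_c² = ω_c¹ ⇒ overall = 65/102 × 39/25 = 169/170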